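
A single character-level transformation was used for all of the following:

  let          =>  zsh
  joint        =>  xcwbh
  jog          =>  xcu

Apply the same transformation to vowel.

jcksz

Compare letters: l→z is +14, e→s is +14, t→h is +14 — a constant shift. Every letter moves 14 places later in the alphabet, wrapping around z→a.
Applying it to vowel: v+14=j, o+14=c, w+14=k, e+14=s, l+14=z.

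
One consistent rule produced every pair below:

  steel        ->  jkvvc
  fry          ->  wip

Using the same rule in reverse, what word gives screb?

Compare letters: s→j is +17, t→k is +17, e→v is +17 — a constant shift. Every letter moves 17 places later in the alphabet, wrapping around z→a.
Undoing it on screb: s−17=b, c−17=l, r−17=a, e−17=n, b−17=k.

blank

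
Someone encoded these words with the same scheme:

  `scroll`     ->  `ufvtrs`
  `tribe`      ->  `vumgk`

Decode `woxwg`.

ultra

The shift increases by 1 at each position, starting from +2: 2, 3, 4, ….
Undoing it on woxwg: w−2=u, o−3=l, x−4=t, w−5=r, g−6=a.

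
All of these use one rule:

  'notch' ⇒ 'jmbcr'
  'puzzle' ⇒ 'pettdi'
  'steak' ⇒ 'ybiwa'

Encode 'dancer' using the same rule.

n(13)→j(9) and o(14)→m(12) fit y≡3x+22 (mod 26); the inverse of 3 mod 26 is 9. Treating letters as 0–25, the rule is x ↦ 3x + 22 (mod 26).
Applying it to dancer: d(3)→3·3+22≡5=f; a(0)→3·0+22≡22=w; n(13)→3·13+22≡9=j; c(2)→3·2+22≡2=c; e(4)→3·4+22≡8=i; r(17)→3·17+22≡21=v (all mod 26).

fwjciv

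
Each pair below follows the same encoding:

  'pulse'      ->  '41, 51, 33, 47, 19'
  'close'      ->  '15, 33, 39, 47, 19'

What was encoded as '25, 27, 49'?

p(#16)→41 and u(#21)→51: differences scale by 2, so n = 2·pos + 9. With a=1..z=26, the number is 2·pos + 9.
Reversing it on 25, 27, 49: 25→(25−9)÷2=8=h, 27→(27−9)÷2=9=i, 49→(49−9)÷2=20=t.

hit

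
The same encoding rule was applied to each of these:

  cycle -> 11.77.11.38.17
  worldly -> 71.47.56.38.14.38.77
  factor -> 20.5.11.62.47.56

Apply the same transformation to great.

c(#3)→11 and y(#25)→77: differences scale by 3, so n = 3·pos + 2. The formula is n = 3×(alphabet index, a=1) + 2.
On great: g=7→23, r=18→56, e=5→17, a=1→5, t=20→62.

23.56.17.5.62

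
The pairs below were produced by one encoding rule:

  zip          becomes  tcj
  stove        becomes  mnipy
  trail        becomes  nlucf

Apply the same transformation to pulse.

Compare letters: z→t is +20, i→c is +20, p→j is +20 — a constant shift. Each letter is shifted forward by 20 in the alphabet (a Caesar shift of +20).
For pulse: p+20=j, u+20=o, l+20=f, s+20=m, e+20=y.

jofmy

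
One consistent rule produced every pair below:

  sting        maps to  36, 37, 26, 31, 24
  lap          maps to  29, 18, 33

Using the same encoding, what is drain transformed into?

Letters become their 1-based position plus 17 (so a→18, b→19, …).
For drain: d=4→21, r=18→35, a=1→18, i=9→26, n=14→31.

21, 35, 18, 26, 31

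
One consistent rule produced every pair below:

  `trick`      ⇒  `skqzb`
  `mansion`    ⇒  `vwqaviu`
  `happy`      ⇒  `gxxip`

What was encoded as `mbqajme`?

website

The output letters match the input read backwards, each shifted +8: trick reversed is kcirt. Read the word backwards and shift each letter +8.
Decoding mbqajme: shift back: m−8=e, b−8=t, q−8=i, a−8=s, j−8=b, m−8=e, e−8=w → etisbew; then reverse → website.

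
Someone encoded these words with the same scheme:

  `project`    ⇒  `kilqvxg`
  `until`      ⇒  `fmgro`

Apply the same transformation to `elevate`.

Each pair mirrors across the alphabet (p↔k, r↔i, o↔l): positions sum to 25. Letters are reflected about the middle of the alphabet (position → 25−position): Atbash.
For elevate: e↔v, l↔o, e↔v, v↔e, a↔z, t↔g, e↔v.

vovezgv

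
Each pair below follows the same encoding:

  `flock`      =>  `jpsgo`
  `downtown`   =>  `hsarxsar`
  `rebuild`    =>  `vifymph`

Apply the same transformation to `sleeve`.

Compare letters: f→j is +4, l→p is +4, o→s is +4 — a constant shift. Each letter is shifted forward by 4 in the alphabet (a Caesar shift of +4).
On sleeve: s+4=w, l+4=p, e+4=i, e+4=i, v+4=z, e+4=i.

wpiizi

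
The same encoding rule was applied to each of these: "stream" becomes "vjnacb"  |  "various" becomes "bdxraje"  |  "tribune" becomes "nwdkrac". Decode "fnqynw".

nephew

The output letters match the input read backwards, each shifted +9: stream reversed is maerts. Two steps: reverse the string, then apply a Caesar shift of +9.
Decoding fnqynw: shift back: f−9=w, n−9=e, q−9=h, y−9=p, n−9=e, w−9=n → wehpen; then reverse → nephew.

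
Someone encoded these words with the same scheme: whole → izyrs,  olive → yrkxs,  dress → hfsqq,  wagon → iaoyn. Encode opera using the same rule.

w(22)→i(8) and h(7)→z(25) fit y≡11x+0 (mod 26); the inverse of 11 mod 26 is 19. This is an affine cipher: with a=0,…,z=25, each position x becomes (11x+0) mod 26.
On opera: o(14)→11·14+0≡24=y; p(15)→11·15+0≡9=j; e(4)→11·4+0≡18=s; r(17)→11·17+0≡5=f; a(0)→11·0+0≡0=a (all mod 26).

yjsfa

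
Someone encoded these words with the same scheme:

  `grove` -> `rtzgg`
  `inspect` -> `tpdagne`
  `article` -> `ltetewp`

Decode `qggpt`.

Shifts by position in grove: pos 0: g→r (+11), pos 1: r→t (+2), pos 2: o→z (+11), pos 3: v→g (+11), pos 4: e→g (+2) — repeating every 3. A repeating key of period 3 is used — shifts +11, +2, +11 over and over.
Decoding qggpt: q−11=f, g−2=e, g−11=v, p−11=e, t−2=r.

fever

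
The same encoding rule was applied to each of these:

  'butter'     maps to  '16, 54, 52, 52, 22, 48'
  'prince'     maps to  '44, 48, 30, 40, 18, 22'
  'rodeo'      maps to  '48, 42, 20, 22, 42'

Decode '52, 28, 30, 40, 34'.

b(#2)→16 and u(#21)→54: differences scale by 2, so n = 2·pos + 12. The formula is n = 2×(alphabet index, a=1) + 12.
Reversing it on 52, 28, 30, 40, 34: 52→(52−12)÷2=20=t, 28→(28−12)÷2=8=h, 30→(30−12)÷2=9=i, 40→(40−12)÷2=14=n, 34→(34−12)÷2=11=k.

think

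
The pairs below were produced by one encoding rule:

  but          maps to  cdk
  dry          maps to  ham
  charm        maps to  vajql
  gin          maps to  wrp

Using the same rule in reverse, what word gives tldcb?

The output letters match the input read backwards, each shifted +9: but reversed is tub. Two steps: reverse the string, then apply a Caesar shift of +9.
Decoding tldcb: shift back: t−9=k, l−9=c, d−9=u, c−9=t, b−9=s → kcuts; then reverse → stuck.

stuck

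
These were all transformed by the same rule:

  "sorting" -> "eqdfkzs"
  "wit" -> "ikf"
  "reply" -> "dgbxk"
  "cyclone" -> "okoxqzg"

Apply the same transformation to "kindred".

wkzpdgp

The shift depends on letter class: consonant s→e is +12, but vowel o→q is +2. Vowels shift forward by 2 and consonants shift forward by 12.
Applying it to kindred: k(cons)+12=w, i(vowel)+2=k, n(cons)+12=z, d(cons)+12=p, r(cons)+12=d, e(vowel)+2=g, d(cons)+12=p.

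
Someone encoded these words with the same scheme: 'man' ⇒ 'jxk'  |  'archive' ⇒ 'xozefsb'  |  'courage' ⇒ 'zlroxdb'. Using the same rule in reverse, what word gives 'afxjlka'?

Compare letters: m→j is +23, a→x is +23, n→k is +23 — a constant shift. This is a Caesar cipher with shift 23.
Undoing it on afxjlka: a−23=d, f−23=i, x−23=a, j−23=m, l−23=o, k−23=n, a−23=d.

diamond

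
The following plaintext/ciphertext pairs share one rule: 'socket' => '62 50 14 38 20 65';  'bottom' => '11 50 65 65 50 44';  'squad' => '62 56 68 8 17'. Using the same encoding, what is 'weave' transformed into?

74 20 8 71 20

s(#19)→62 and o(#15)→50: differences scale by 3, so n = 3·pos + 5. The formula is n = 3×(alphabet index, a=1) + 5.
For weave: w=23→74, e=5→20, a=1→8, v=22→71, e=5→20.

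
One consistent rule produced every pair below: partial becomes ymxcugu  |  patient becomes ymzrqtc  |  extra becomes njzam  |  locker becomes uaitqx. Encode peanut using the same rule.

The shifts repeat in a cycle of length 3: positions 0,1,… shift by +9, +12, +6, then the pattern repeats.
For peanut: p+9=y, e+12=q, a+6=g, n+9=w, u+12=g, t+6=z.

yqgwgz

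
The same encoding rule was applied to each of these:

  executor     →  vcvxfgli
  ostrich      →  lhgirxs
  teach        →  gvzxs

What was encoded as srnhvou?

himself

Each letter is replaced by its mirror in the alphabet: a↔z, b↔y, c↔x, and so on (the Atbash cipher).
Undoing it on srnhvou: s↔h, r↔i, n↔m, h↔s, v↔e, o↔l, u↔f.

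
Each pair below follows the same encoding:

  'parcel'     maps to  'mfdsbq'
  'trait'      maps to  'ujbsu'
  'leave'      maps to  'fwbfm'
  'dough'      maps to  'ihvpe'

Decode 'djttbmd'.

classic

The output letters match the input read backwards, each shifted +1: parcel reversed is lecrap. Two steps: reverse the string, then apply a Caesar shift of +1.
Undoing it on djttbmd: shift back: d−1=c, j−1=i, t−1=s, t−1=s, b−1=a, m−1=l, d−1=c → cissalc; then reverse → classic.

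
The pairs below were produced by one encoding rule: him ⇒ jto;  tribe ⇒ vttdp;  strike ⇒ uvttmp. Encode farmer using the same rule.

hltopt

The shift depends on letter class: consonant h→j is +2, but vowel i→t is +11. The rule splits by letter class: vowels +11, consonants +2.
On farmer: f(cons)+2=h, a(vowel)+11=l, r(cons)+2=t, m(cons)+2=o, e(vowel)+11=p, r(cons)+2=t.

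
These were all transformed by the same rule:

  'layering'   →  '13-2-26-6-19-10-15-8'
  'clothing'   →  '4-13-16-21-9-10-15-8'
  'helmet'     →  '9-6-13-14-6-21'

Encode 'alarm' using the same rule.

2-13-2-19-14

Letters become their 1-based position plus 1 (so a→2, b→3, …).
For alarm: a=1→2, l=12→13, a=1→2, r=18→19, m=13→14.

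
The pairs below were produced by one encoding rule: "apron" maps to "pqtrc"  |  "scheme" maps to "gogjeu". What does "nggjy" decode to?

wheel

The output letters match the input read backwards, each shifted +2: apron reversed is norpa. Two steps: reverse the string, then apply a Caesar shift of +2.
Undoing it on nggjy: shift back: n−2=l, g−2=e, g−2=e, j−2=h, y−2=w → leehw; then reverse → wheel.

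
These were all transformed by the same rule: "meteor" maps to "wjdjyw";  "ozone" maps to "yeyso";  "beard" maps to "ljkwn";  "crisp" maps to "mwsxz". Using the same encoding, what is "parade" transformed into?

zfbfnj

Shifts by position in meteor: pos 0: m→w (+10), pos 1: e→j (+5), pos 2: t→d (+10), pos 3: e→j (+5) — repeating every 2. It's a Vigenère-style cipher with numeric key [10,5]: position i shifts by key[i mod 2].
On parade: p+10=z, a+5=f, r+10=b, a+5=f, d+10=n, e+5=j.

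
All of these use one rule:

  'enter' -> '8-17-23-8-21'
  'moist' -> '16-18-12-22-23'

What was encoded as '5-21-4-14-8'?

brake

e is letter #5 and maps to 8: an offset of 3. The number is (letter's place in the alphabet, a=1) + 3.
Decoding 5-21-4-14-8: 5→(5−3)÷1=2=b, 21→(21−3)÷1=18=r, 4→(4−3)÷1=1=a, 14→(14−3)÷1=11=k, 8→(8−3)÷1=5=e.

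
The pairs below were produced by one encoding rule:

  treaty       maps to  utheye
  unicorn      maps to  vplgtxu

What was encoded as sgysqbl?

revolve

In treaty: t→u is +1, r→t is +2, e→h is +3, a→e is +4 — the shift increases by 1 each position. Each letter shifts forward by (position + 1), i.e. 1, 2, 3, … — the shift grows by one for each successive letter.
Undoing it on sgysqbl: s−1=r, g−2=e, y−3=v, s−4=o, q−5=l, b−6=v, l−7=e.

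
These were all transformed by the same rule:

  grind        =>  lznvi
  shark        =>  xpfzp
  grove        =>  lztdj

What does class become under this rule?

Shifts by position in grind: pos 0: g→l (+5), pos 1: r→z (+8), pos 2: i→n (+5), pos 3: n→v (+8) — repeating every 2. A repeating key of period 2 is used — shifts +5, +8 over and over.
On class: c+5=h, l+8=t, a+5=f, s+8=a, s+5=x.

htfax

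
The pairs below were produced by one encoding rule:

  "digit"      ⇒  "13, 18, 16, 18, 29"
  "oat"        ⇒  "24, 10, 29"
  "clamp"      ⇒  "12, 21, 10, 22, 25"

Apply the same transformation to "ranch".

27, 10, 23, 12, 17

Letters become their 1-based position plus 9 (so a→10, b→11, …).
For ranch: r=18→27, a=1→10, n=14→23, c=3→12, h=8→17.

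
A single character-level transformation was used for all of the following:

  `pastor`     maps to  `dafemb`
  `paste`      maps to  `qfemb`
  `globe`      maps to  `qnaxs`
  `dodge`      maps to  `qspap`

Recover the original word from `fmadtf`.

throat

The output letters match the input read backwards, each shifted +12: pastor reversed is rotsap. Read the word backwards and shift each letter +12.
Reversing it on fmadtf: shift back: f−12=t, m−12=a, a−12=o, d−12=r, t−12=h, f−12=t → taorht; then reverse → throat.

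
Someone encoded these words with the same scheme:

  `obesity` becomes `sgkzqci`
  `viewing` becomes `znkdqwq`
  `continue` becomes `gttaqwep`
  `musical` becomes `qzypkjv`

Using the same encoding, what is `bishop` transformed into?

In obesity: o→s is +4, b→g is +5, e→k is +6, s→z is +7 — the shift increases by 1 each position. Each letter shifts forward by (position + 4), i.e. 4, 5, 6, … — the shift grows by one for each successive letter.
For bishop: b+4=f, i+5=n, s+6=y, h+7=o, o+8=w, p+9=y.

fnyowy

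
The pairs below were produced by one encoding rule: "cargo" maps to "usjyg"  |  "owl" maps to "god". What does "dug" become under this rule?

Compare letters: c→u is +18, a→s is +18, r→j is +18 — a constant shift. Each letter is shifted forward by 18 in the alphabet (a Caesar shift of +18).
Applying it to dug: d+18=v, u+18=m, g+18=y.

vmy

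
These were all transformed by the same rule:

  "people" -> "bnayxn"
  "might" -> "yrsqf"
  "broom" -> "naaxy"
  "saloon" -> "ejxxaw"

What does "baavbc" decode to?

Shifts by position in people: pos 0: p→b (+12), pos 1: e→n (+9), pos 2: o→a (+12), pos 3: p→y (+9) — repeating every 2. It's a Vigenère-style cipher with numeric key [12,9]: position i shifts by key[i mod 2].
Decoding baavbc: b−12=p, a−9=r, a−12=o, v−9=m, b−12=p, c−9=t.

prompt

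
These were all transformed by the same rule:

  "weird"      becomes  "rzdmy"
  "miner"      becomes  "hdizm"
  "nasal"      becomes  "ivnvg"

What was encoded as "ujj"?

zoo

Compare letters: w→r is +21, e→z is +21, i→d is +21 — a constant shift. It's a constant shift of +21 (ROT21).
Decoding ujj: u−21=z, j−21=o, j−21=o.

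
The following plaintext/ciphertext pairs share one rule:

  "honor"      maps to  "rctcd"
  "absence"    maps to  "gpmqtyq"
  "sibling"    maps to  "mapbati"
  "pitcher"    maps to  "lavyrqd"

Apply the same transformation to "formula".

Each letter's alphabet position (a=0..z=25) is mapped through 9·x+6 mod 26 — an affine cipher.
Applying it to formula: f(5)→9·5+6≡25=z; o(14)→9·14+6≡2=c; r(17)→9·17+6≡3=d; m(12)→9·12+6≡10=k; u(20)→9·20+6≡4=e; l(11)→9·11+6≡1=b; a(0)→9·0+6≡6=g (all mod 26).

zcdkebg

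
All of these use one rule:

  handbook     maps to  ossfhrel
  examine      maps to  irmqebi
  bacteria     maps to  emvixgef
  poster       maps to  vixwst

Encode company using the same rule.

The output letters match the input read backwards, each shifted +4: handbook reversed is koobdnah. The word is reversed, then every letter is shifted forward by 4.
Applying it to company: reverse → ynapmoc; then shift: y+4=c, n+4=r, a+4=e, p+4=t, m+4=q, o+4=s, c+4=g.

cretqsg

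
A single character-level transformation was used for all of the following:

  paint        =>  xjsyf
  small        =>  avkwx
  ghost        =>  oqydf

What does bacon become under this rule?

In paint: p→x is +8, a→j is +9, i→s is +10, n→y is +11 — the shift increases by 1 each position. Each letter shifts forward by (position + 8), i.e. 8, 9, 10, … — the shift grows by one for each successive letter.
On bacon: b+8=j, a+9=j, c+10=m, o+11=z, n+12=z.

jjmzz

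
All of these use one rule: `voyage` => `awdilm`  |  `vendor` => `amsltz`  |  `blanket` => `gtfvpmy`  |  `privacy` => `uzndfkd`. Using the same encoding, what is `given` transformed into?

Shifts by position in voyage: pos 0: v→a (+5), pos 1: o→w (+8), pos 2: y→d (+5), pos 3: a→i (+8) — repeating every 2. A repeating key of period 2 is used — shifts +5, +8 over and over.
On given: g+5=l, i+8=q, v+5=a, e+8=m, n+5=s.

lqams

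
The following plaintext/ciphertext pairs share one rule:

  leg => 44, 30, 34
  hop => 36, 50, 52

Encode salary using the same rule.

l(#12)→44 and e(#5)→30: differences scale by 2, so n = 2·pos + 20. Each letter becomes 2×(its alphabet position, a=1..z=26) + 20.
Applying it to salary: s=19→58, a=1→22, l=12→44, a=1→22, r=18→56, y=25→70.

58, 22, 44, 22, 56, 70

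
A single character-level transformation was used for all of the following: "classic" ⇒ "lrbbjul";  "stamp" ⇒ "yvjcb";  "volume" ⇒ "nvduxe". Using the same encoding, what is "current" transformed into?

cwnaadl

The output letters match the input read backwards, each shifted +9: classic reversed is cissalc. Two steps: reverse the string, then apply a Caesar shift of +9.
Applying it to current: reverse → tnerruc; then shift: t+9=c, n+9=w, e+9=n, r+9=a, r+9=a, u+9=d, c+9=l.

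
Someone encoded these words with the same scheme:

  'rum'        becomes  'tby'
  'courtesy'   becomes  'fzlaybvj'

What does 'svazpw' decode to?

pistol

Read the word backwards and shift each letter +7.
Decoding svazpw: shift back: s−7=l, v−7=o, a−7=t, z−7=s, p−7=i, w−7=p → lotsip; then reverse → pistol.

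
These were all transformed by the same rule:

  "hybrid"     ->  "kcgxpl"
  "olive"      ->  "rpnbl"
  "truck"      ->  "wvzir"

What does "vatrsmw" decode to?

Letter i (0-indexed) is shifted by i+3, so successive shifts are 3, 4, 5, ….
Undoing it on vatrsmw: v−3=s, a−4=w, t−5=o, r−6=l, s−7=l, m−8=e, w−9=n.

swollen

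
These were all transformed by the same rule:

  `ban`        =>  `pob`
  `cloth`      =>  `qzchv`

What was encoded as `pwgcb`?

bison

Compare letters: b→p is +14, a→o is +14, n→b is +14 — a constant shift. Each letter is shifted forward by 14 in the alphabet (a Caesar shift of +14).
Reversing it on pwgcb: p−14=b, w−14=i, g−14=s, c−14=o, b−14=n.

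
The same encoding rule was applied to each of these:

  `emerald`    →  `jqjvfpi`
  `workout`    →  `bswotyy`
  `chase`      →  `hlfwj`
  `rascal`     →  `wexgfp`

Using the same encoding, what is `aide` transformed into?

fmii

Shifts by position in emerald: pos 0: e→j (+5), pos 1: m→q (+4), pos 2: e→j (+5), pos 3: r→v (+4) — repeating every 2. A repeating key of period 2 is used — shifts +5, +4 over and over.
On aide: a+5=f, i+4=m, d+5=i, e+4=i.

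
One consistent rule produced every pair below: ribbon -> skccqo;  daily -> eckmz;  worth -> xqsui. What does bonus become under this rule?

The shift depends on letter class: consonant r→s is +1, but vowel i→k is +2. Vowels shift forward by 2 and consonants shift forward by 1.
Applying it to bonus: b(cons)+1=c, o(vowel)+2=q, n(cons)+1=o, u(vowel)+2=w, s(cons)+1=t.

cqowt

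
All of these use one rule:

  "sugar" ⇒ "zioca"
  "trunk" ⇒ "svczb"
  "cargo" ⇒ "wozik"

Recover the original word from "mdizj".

Two steps: reverse the string, then apply a Caesar shift of +8.
Decoding mdizj: shift back: m−8=e, d−8=v, i−8=a, z−8=r, j−8=b → evarb; then reverse → brave.

brave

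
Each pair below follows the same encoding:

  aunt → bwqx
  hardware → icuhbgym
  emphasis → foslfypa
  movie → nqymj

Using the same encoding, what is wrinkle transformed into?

Each letter shifts forward by (position + 1), i.e. 1, 2, 3, … — the shift grows by one for each successive letter.
On wrinkle: w+1=x, r+2=t, i+3=l, n+4=r, k+5=p, l+6=r, e+7=l.

xtlrprl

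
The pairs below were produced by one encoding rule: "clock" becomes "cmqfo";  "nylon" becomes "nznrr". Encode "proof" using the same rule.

Each letter shifts forward by its position index (0, 1, 2, …) — the shift grows by one for each successive letter.
For proof: p+0=p, r+1=s, o+2=q, o+3=r, f+4=j.

psqrj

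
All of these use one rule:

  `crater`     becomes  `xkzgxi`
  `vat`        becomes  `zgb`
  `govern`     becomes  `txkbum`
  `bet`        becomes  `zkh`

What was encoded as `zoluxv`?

profit

The output letters match the input read backwards, each shifted +6: crater reversed is retarc. Read the word backwards and shift each letter +6.
Reversing it on zoluxv: shift back: z−6=t, o−6=i, l−6=f, u−6=o, x−6=r, v−6=p → tiforp; then reverse → profit.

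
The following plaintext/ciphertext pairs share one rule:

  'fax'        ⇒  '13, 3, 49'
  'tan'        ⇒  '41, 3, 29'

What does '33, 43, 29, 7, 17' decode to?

The formula is n = 2×(alphabet index, a=1) + 1.
Undoing it on 33, 43, 29, 7, 17: 33→(33−1)÷2=16=p, 43→(43−1)÷2=21=u, 29→(29−1)÷2=14=n, 7→(7−1)÷2=3=c, 17→(17−1)÷2=8=h.

punch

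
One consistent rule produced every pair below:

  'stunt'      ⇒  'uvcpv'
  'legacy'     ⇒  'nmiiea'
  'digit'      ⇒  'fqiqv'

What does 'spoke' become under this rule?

urwmm

The shift depends on letter class: consonant s→u is +2, but vowel u→c is +8. The rule splits by letter class: vowels +8, consonants +2.
On spoke: s(cons)+2=u, p(cons)+2=r, o(vowel)+8=w, k(cons)+2=m, e(vowel)+8=m.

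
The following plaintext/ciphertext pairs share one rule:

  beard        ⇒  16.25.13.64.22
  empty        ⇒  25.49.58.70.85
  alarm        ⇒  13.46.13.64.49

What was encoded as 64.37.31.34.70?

b(#2)→16 and e(#5)→25: differences scale by 3, so n = 3·pos + 10. Each letter becomes 3×(its alphabet position, a=1..z=26) + 10.
Undoing it on 64.37.31.34.70: 64→(64−10)÷3=18=r, 37→(37−10)÷3=9=i, 31→(31−10)÷3=7=g, 34→(34−10)÷3=8=h, 70→(70−10)÷3=20=t.

right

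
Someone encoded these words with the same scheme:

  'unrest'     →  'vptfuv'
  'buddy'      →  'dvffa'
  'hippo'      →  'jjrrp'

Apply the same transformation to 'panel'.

The shift depends on letter class: consonant n→p is +2, but vowel u→v is +1. Vowels shift forward by 1 and consonants shift forward by 2.
For panel: p(cons)+2=r, a(vowel)+1=b, n(cons)+2=p, e(vowel)+1=f, l(cons)+2=n.

rbpfn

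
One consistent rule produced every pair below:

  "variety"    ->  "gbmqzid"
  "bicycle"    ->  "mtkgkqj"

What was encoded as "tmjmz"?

The output letters match the input read backwards, each shifted +8: variety reversed is yteirav. Read the word backwards and shift each letter +8.
Decoding tmjmz: shift back: t−8=l, m−8=e, j−8=b, m−8=e, z−8=r → leber; then reverse → rebel.

rebel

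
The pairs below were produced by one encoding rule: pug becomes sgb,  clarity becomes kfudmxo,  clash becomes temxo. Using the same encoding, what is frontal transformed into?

Read the word backwards and shift each letter +12.
Applying it to frontal: reverse → latnorf; then shift: l+12=x, a+12=m, t+12=f, n+12=z, o+12=a, r+12=d, f+12=r.

xmfzadr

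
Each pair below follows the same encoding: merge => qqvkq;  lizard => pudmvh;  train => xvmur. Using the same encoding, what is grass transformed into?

kvmww

Two shifts are in play — +12 for a/e/i/o/u, +4 for every other letter.
Applying it to grass: g(cons)+4=k, r(cons)+4=v, a(vowel)+12=m, s(cons)+4=w, s(cons)+4=w.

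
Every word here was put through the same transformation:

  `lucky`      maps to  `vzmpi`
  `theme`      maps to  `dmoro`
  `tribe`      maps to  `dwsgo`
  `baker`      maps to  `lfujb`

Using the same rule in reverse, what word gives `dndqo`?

title

Shifts by position in lucky: pos 0: l→v (+10), pos 1: u→z (+5), pos 2: c→m (+10), pos 3: k→p (+5) — repeating every 2. A repeating key of period 2 is used — shifts +10, +5 over and over.
Decoding dndqo: d−10=t, n−5=i, d−10=t, q−5=l, o−10=e.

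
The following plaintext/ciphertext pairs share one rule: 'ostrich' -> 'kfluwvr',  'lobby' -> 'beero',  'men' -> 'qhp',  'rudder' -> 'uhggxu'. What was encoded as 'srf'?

cop

The output letters match the input read backwards, each shifted +3: ostrich reversed is hcirtso. Read the word backwards and shift each letter +3.
Decoding srf: shift back: s−3=p, r−3=o, f−3=c → poc; then reverse → cop.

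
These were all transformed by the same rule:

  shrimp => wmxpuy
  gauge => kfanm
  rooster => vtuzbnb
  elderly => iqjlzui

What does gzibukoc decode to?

In shrimp: s→w is +4, h→m is +5, r→x is +6, i→p is +7 — the shift increases by 1 each position. Letter i (0-indexed) is shifted by i+4, so successive shifts are 4, 5, 6, ….
Undoing it on gzibukoc: g−4=c, z−5=u, i−6=c, b−7=u, u−8=m, k−9=b, o−10=e, c−11=r.

cucumber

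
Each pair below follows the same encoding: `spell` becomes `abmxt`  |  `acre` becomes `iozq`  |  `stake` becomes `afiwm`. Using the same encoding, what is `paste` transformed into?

xmafm

A repeating key of period 2 is used — shifts +8, +12 over and over.
On paste: p+8=x, a+12=m, s+8=a, t+12=f, e+8=m.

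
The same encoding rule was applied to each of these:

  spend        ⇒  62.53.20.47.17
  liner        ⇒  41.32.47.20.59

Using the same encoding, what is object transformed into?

50.11.35.20.14.65

s(#19)→62 and p(#16)→53: differences scale by 3, so n = 3·pos + 5. Each letter becomes 3×(its alphabet position, a=1..z=26) + 5.
Applying it to object: o=15→50, b=2→11, j=10→35, e=5→20, c=3→14, t=20→65.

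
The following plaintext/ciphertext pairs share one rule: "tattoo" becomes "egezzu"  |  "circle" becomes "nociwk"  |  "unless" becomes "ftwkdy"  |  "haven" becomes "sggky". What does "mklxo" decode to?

beard

Shifts by position in tattoo: pos 0: t→e (+11), pos 1: a→g (+6), pos 2: t→e (+11), pos 3: t→z (+6) — repeating every 2. It's a Vigenère-style cipher with numeric key [11,6]: position i shifts by key[i mod 2].
Reversing it on mklxo: m−11=b, k−6=e, l−11=a, x−6=r, o−11=d.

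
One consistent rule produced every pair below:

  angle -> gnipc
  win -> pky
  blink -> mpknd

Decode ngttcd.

barrel

The word is reversed, then every letter is shifted forward by 2.
Undoing it on ngttcd: shift back: n−2=l, g−2=e, t−2=r, t−2=r, c−2=a, d−2=b → lerrab; then reverse → barrel.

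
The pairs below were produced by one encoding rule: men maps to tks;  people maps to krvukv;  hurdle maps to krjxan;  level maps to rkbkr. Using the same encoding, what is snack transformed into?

qigty

The output letters match the input read backwards, each shifted +6: men reversed is nem. Read the word backwards and shift each letter +6.
For snack: reverse → kcans; then shift: k+6=q, c+6=i, a+6=g, n+6=t, s+6=y.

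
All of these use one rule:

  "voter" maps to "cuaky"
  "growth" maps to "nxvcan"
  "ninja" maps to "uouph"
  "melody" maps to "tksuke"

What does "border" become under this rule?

iuyjlx

Shifts by position in voter: pos 0: v→c (+7), pos 1: o→u (+6), pos 2: t→a (+7), pos 3: e→k (+6) — repeating every 2. The shifts repeat in a cycle of length 2: positions 0,1,… shift by +7, +6, then the pattern repeats.
Applying it to border: b+7=i, o+6=u, r+7=y, d+6=j, e+7=l, r+6=x.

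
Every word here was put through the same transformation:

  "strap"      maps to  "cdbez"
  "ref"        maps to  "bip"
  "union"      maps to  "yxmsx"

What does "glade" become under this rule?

qveni

The shift depends on letter class: consonant s→c is +10, but vowel a→e is +4. Vowels shift forward by 4 and consonants shift forward by 10.
Applying it to glade: g(cons)+10=q, l(cons)+10=v, a(vowel)+4=e, d(cons)+10=n, e(vowel)+4=i.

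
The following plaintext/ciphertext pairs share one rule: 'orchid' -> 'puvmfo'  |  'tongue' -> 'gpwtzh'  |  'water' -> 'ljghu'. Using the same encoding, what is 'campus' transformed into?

o(14)→p(15) and r(17)→u(20) fit y≡19x+9 (mod 26); the inverse of 19 mod 26 is 11. Treating letters as 0–25, the rule is x ↦ 19x + 9 (mod 26).
Applying it to campus: c(2)→19·2+9≡21=v; a(0)→19·0+9≡9=j; m(12)→19·12+9≡3=d; p(15)→19·15+9≡8=i; u(20)→19·20+9≡25=z; s(18)→19·18+9≡13=n (all mod 26).

vjdizn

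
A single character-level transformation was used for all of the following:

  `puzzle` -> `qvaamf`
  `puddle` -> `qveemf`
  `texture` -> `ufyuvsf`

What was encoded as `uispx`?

Compare letters: p→q is +1, u→v is +1, z→a is +1 — a constant shift. This is a Caesar cipher with shift 1.
Decoding uispx: u−1=t, i−1=h, s−1=r, p−1=o, x−1=w.

throw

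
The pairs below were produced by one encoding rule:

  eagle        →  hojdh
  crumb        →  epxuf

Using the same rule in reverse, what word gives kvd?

ash

The word is reversed, then every letter is shifted forward by 3.
Undoing it on kvd: shift back: k−3=h, v−3=s, d−3=a → hsa; then reverse → ash.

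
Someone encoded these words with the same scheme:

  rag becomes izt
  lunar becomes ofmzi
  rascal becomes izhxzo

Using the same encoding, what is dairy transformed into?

wzrib

Each pair mirrors across the alphabet (r↔i, a↔z, g↔t): positions sum to 25. Each letter is replaced by its mirror in the alphabet: a↔z, b↔y, c↔x, and so on (the Atbash cipher).
On dairy: d↔w, a↔z, i↔r, r↔i, y↔b.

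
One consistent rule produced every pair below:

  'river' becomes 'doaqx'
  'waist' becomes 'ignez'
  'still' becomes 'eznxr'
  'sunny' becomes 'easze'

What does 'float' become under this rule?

rrtmz

Shifts by position in river: pos 0: r→d (+12), pos 1: i→o (+6), pos 2: v→a (+5), pos 3: e→q (+12), pos 4: r→x (+6) — repeating every 3. The shifts repeat in a cycle of length 3: positions 0,1,… shift by +12, +6, +5, then the pattern repeats.
On float: f+12=r, l+6=r, o+5=t, a+12=m, t+6=z.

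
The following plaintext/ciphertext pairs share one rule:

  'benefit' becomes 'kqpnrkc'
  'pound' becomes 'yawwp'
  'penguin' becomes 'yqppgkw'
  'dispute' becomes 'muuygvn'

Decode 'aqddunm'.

Shifts by position in benefit: pos 0: b→k (+9), pos 1: e→q (+12), pos 2: n→p (+2), pos 3: e→n (+9), pos 4: f→r (+12), pos 5: i→k (+2) — repeating every 3. A repeating key of period 3 is used — shifts +9, +12, +2 over and over.
Reversing it on aqddunm: a−9=r, q−12=e, d−2=b, d−9=u, u−12=i, n−2=l, m−9=d.

rebuild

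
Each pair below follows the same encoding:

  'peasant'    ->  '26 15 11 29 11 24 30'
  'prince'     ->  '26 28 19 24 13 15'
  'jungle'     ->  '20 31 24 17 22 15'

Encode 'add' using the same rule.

11 14 14

p is letter #16 and maps to 26: an offset of 10. Letters become their 1-based position plus 10 (so a→11, b→12, …).
Applying it to add: a=1→11, d=4→14, d=4→14.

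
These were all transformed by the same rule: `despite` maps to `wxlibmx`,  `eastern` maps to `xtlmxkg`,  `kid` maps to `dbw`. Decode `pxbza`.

Each letter is shifted forward by 19 in the alphabet (a Caesar shift of +19).
Decoding pxbza: p−19=w, x−19=e, b−19=i, z−19=g, a−19=h.

weigh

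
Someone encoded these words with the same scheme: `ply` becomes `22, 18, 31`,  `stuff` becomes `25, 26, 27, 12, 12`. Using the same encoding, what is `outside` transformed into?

p is letter #16 and maps to 22: an offset of 6. The number is (letter's place in the alphabet, a=1) + 6.
On outside: o=15→21, u=21→27, t=20→26, s=19→25, i=9→15, d=4→10, e=5→11.

21, 27, 26, 25, 15, 10, 11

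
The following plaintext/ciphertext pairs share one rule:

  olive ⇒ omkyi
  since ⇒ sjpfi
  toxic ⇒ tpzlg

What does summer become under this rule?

In olive: o→o is +0, l→m is +1, i→k is +2, v→y is +3 — the shift increases by 1 each position. Letter i (0-indexed) is shifted by i+0, so successive shifts are 0, 1, 2, ….
Applying it to summer: s+0=s, u+1=v, m+2=o, m+3=p, e+4=i, r+5=w.

svopiw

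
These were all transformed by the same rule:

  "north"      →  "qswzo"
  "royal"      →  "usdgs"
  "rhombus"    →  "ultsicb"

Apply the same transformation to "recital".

In north: n→q is +3, o→s is +4, r→w is +5, t→z is +6 — the shift increases by 1 each position. Each letter shifts forward by (position + 3), i.e. 3, 4, 5, … — the shift grows by one for each successive letter.
On recital: r+3=u, e+4=i, c+5=h, i+6=o, t+7=a, a+8=i, l+9=u.

uihoaiu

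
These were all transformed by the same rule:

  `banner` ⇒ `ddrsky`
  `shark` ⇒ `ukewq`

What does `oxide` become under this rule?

qamik

In banner: b→d is +2, a→d is +3, n→r is +4, n→s is +5 — the shift increases by 1 each position. The shift increases by 1 at each position, starting from +2: 2, 3, 4, ….
For oxide: o+2=q, x+3=a, i+4=m, d+5=i, e+6=k.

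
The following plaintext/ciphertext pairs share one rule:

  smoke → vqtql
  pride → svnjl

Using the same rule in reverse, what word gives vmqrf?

Each letter shifts forward by (position + 3), i.e. 3, 4, 5, … — the shift grows by one for each successive letter.
Reversing it on vmqrf: v−3=s, m−4=i, q−5=l, r−6=l, f−7=y.

silly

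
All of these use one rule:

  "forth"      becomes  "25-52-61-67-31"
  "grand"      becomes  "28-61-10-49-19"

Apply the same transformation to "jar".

f(#6)→25 and o(#15)→52: differences scale by 3, so n = 3·pos + 7. The formula is n = 3×(alphabet index, a=1) + 7.
On jar: j=10→37, a=1→10, r=18→61.

37-10-61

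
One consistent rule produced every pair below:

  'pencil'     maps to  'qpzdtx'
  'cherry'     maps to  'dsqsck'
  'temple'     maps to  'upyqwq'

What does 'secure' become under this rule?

Shifts by position in pencil: pos 0: p→q (+1), pos 1: e→p (+11), pos 2: n→z (+12), pos 3: c→d (+1), pos 4: i→t (+11), pos 5: l→x (+12) — repeating every 3. The shifts repeat in a cycle of length 3: positions 0,1,… shift by +1, +11, +12, then the pattern repeats.
For secure: s+1=t, e+11=p, c+12=o, u+1=v, r+11=c, e+12=q.

tpovcq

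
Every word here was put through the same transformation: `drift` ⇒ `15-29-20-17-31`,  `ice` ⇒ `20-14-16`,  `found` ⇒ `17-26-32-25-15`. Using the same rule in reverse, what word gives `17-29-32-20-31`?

d is letter #4 and maps to 15: an offset of 11. The number is (letter's place in the alphabet, a=1) + 11.
Reversing it on 17-29-32-20-31: 17→(17−11)÷1=6=f, 29→(29−11)÷1=18=r, 32→(32−11)÷1=21=u, 20→(20−11)÷1=9=i, 31→(31−11)÷1=20=t.

fruit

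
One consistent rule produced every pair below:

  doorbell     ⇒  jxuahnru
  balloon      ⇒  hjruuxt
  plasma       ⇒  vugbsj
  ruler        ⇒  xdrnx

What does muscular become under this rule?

sdylauga

A repeating key of period 2 is used — shifts +6, +9 over and over.
On muscular: m+6=s, u+9=d, s+6=y, c+9=l, u+6=a, l+9=u, a+6=g, r+9=a.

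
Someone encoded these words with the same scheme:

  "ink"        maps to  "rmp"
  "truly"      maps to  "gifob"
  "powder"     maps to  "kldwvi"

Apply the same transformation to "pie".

krv

Each pair mirrors across the alphabet (i↔r, n↔m, k↔p): positions sum to 25. Each letter is replaced by its mirror in the alphabet: a↔z, b↔y, c↔x, and so on (the Atbash cipher).
For pie: p↔k, i↔r, e↔v.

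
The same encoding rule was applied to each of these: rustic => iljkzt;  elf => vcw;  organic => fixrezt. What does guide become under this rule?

Compare letters: r→i is +17, u→l is +17, s→j is +17 — a constant shift. It's a constant shift of +17 (ROT17).
Applying it to guide: g+17=x, u+17=l, i+17=z, d+17=u, e+17=v.

xlzuv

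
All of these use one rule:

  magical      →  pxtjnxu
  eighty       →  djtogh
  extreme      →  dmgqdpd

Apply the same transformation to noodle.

kffiud

This is an affine cipher: with a=0,…,z=25, each position x becomes (21x+23) mod 26.
On noodle: n(13)→21·13+23≡10=k; o(14)→21·14+23≡5=f; o(14)→21·14+23≡5=f; d(3)→21·3+23≡8=i; l(11)→21·11+23≡20=u; e(4)→21·4+23≡3=d (all mod 26).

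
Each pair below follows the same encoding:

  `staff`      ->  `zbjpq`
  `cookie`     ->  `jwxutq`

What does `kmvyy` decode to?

demon

Each letter shifts forward by (position + 7), i.e. 7, 8, 9, … — the shift grows by one for each successive letter.
Reversing it on kmvyy: k−7=d, m−8=e, v−9=m, y−10=o, y−11=n.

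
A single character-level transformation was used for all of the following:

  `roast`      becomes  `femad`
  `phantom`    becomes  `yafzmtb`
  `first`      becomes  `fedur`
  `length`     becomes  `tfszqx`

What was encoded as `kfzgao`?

The output letters match the input read backwards, each shifted +12: roast reversed is tsaor. Two steps: reverse the string, then apply a Caesar shift of +12.
Decoding kfzgao: shift back: k−12=y, f−12=t, z−12=n, g−12=u, a−12=o, o−12=c → ytnuoc; then reverse → county.

county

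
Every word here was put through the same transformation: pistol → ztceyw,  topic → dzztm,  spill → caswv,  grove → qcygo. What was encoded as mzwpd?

Shifts by position in pistol: pos 0: p→z (+10), pos 1: i→t (+11), pos 2: s→c (+10), pos 3: t→e (+11) — repeating every 2. It's a Vigenère-style cipher with numeric key [10,11]: position i shifts by key[i mod 2].
Reversing it on mzwpd: m−10=c, z−11=o, w−10=m, p−11=e, d−10=t.

comet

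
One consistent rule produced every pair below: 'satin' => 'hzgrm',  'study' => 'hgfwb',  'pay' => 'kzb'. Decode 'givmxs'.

Letters are reflected about the middle of the alphabet (position → 25−position): Atbash.
Undoing it on givmxs: g↔t, i↔r, v↔e, m↔n, x↔c, s↔h.

trench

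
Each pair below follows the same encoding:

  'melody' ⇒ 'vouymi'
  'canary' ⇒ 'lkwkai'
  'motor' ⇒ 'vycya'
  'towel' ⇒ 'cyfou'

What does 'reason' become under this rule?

Shifts by position in melody: pos 0: m→v (+9), pos 1: e→o (+10), pos 2: l→u (+9), pos 3: o→y (+10) — repeating every 2. The shifts repeat in a cycle of length 2: positions 0,1,… shift by +9, +10, then the pattern repeats.
Applying it to reason: r+9=a, e+10=o, a+9=j, s+10=c, o+9=x, n+10=x.

aojcxx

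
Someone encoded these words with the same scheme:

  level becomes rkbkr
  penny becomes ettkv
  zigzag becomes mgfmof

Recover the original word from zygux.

roast

Read the word backwards and shift each letter +6.
Decoding zygux: shift back: z−6=t, y−6=s, g−6=a, u−6=o, x−6=r → tsaor; then reverse → roast.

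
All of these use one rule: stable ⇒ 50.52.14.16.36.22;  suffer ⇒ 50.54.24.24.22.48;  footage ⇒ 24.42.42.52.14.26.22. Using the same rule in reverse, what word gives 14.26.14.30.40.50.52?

s(#19)→50 and t(#20)→52: differences scale by 2, so n = 2·pos + 12. With a=1..z=26, the number is 2·pos + 12.
Undoing it on 14.26.14.30.40.50.52: 14→(14−12)÷2=1=a, 26→(26−12)÷2=7=g, 14→(14−12)÷2=1=a, 30→(30−12)÷2=9=i, 40→(40−12)÷2=14=n, 50→(50−12)÷2=19=s, 52→(52−12)÷2=20=t.

against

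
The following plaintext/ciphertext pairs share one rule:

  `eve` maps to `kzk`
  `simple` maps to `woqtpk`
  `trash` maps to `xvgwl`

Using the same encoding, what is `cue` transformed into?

gak

The shift depends on letter class: consonant v→z is +4, but vowel e→k is +6. Vowels shift forward by 6 and consonants shift forward by 4.
Applying it to cue: c(cons)+4=g, u(vowel)+6=a, e(vowel)+6=k.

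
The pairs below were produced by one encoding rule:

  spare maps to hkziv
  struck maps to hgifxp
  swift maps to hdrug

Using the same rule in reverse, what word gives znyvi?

This is the alphabet-reversal cipher (Atbash): a becomes z, b becomes y, etc.
Reversing it on znyvi: z↔a, n↔m, y↔b, v↔e, i↔r.

amber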